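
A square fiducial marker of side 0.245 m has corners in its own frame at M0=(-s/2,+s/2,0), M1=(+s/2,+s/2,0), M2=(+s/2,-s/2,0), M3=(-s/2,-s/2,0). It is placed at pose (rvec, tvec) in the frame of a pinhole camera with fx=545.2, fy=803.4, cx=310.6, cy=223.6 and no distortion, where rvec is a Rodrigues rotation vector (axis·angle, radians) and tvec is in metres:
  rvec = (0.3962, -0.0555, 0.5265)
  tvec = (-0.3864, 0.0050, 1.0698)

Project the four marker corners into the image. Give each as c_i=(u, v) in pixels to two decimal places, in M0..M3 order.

c0=(34.87, 255.36) c1=(146.02, 337.50) c2=(196.22, 198.03) c3=(77.36, 103.66)

Intrinsics K: fx=545.2, fy=803.4, cx=310.6, cy=223.6
Marker side s = 0.245 m; corners in marker frame (Z=0):
  M0 = (-0.1225, +0.1225, 0)
  M1 = (+0.1225, +0.1225, 0)
  M2 = (+0.1225, -0.1225, 0)
  M3 = (-0.1225, -0.1225, 0)
rvec = (0.3962, -0.0555, 0.5265), |rvec| = θ = 0.66125 rad = 37.887°
Rodrigues: sinθ=0.61411, 1−cosθ=0.21078; R = I + sinθ·[k]× + (1−cosθ)·[k]×²:
    [+0.86489 -0.49956 +0.04901]
    [+0.47836 +0.79071 -0.38204]
    [+0.15210 +0.35387 +0.92285]
t = (-0.3864, 0.0050, 1.0698) m
M0: Pc = R·M0+t = (-0.55355, +0.04326, +1.09452); u = 545.2·(-0.55355)/1.09452 + 310.6 = 34.8683, v = 803.4·(+0.04326)/1.09452 + 223.6 = 255.3556
M1: Pc = R·M1+t = (-0.34165, +0.16046, +1.13178); u = 545.2·(-0.34165)/1.13178 + 310.6 = 146.0222, v = 803.4·(+0.16046)/1.13178 + 223.6 = 337.5040
M2: Pc = R·M2+t = (-0.21925, -0.03326, +1.04508); u = 545.2·(-0.21925)/1.04508 + 310.6 = 196.2191, v = 803.4·(-0.03326)/1.04508 + 223.6 = 198.0298
M3: Pc = R·M3+t = (-0.43115, -0.15046, +1.00782); u = 545.2·(-0.43115)/1.00782 + 310.6 = 77.3592, v = 803.4·(-0.15046)/1.00782 + 223.6 = 103.6576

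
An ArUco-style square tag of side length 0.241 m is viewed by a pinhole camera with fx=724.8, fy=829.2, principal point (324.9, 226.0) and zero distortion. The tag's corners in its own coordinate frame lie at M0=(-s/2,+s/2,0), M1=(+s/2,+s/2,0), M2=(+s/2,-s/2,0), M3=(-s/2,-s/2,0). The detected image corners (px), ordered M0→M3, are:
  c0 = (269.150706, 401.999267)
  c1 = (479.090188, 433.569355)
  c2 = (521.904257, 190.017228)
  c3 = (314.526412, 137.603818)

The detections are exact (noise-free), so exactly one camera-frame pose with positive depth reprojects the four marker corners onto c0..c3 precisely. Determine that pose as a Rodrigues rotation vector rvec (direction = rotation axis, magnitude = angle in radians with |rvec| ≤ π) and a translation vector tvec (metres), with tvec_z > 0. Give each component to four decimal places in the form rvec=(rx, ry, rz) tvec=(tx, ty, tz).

Intrinsics K: fx=724.8, fy=829.2, cx=324.9, cy=226.0
Marker side s = 0.241 m; corners in marker frame (Z=0):
  M0 = (-0.1205, +0.1205, 0)
  M1 = (+0.1205, +0.1205, 0)
  M2 = (+0.1205, -0.1205, 0)
  M3 = (-0.1205, -0.1205, 0)
Detected image corners:
  c0 = (269.150706, 401.999267) px
  c1 = (479.090188, 433.569355) px
  c2 = (521.904257, 190.017228) px
  c3 = (314.526412, 137.603818) px
Planar DLT: solve 8×8 A·h = b for H (H[2,2]=1):
  H  [+999.39483 -174.70296 +400.35279]
  H  [+272.18364 +1057.98321 +291.96130]
  H  [+0.33718 +0.02031 +1.00000]
B = K⁻¹H; ‖b₁‖=1.294924, ‖b₂‖=1.294924; λ = 2/(‖b₁‖+‖b₂‖) = 0.772246, sign → tz>0 ⇒ λ=+0.772246
r₁ = λ·B[:,0] = (+0.94810,+0.18252,+0.26038); r₂ = λ·B[:,1] = (-0.19317,+0.98104,+0.01569)
r₃ = r₁×r₂ = (-0.25258,-0.06517,+0.96538); SVD([r₁ r₂ r₃]) → R = UVᵀ:
  R  [+0.94810 -0.19317 -0.25258]
  R  [+0.18252 +0.98104 -0.06517]
  R  [+0.26038 +0.01569 +0.96538]
t = (+0.08039, +0.06143, +0.77225) m
tr R = 2.894514; θ = arccos((tr R − 1)/2) = 0.326230 rad = 18.692°
axis k = ((R−Rᵀ)₃₂, (R−Rᵀ)₁₃, (R−Rᵀ)₂₁) / (2 sinθ) = (+0.126153, -0.800322, +0.586149)
rvec = θ·k = (+0.041155, -0.261089, +0.191220)

rvec=(0.0412, -0.2611, 0.1912) tvec=(0.0804, 0.0614, 0.7722)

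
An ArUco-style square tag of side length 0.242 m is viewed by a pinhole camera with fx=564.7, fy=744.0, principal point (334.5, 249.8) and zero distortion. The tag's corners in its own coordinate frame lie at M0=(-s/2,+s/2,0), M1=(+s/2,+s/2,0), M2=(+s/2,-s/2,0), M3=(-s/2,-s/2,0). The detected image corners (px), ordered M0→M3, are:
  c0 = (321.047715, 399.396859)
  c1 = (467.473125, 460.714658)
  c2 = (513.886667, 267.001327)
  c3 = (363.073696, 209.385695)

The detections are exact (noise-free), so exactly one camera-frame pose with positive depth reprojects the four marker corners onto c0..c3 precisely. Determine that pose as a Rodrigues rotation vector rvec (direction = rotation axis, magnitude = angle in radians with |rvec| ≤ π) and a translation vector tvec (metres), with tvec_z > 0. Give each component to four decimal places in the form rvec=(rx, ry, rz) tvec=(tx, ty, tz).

Intrinsics K: fx=564.7, fy=744.0, cx=334.5, cy=249.8
Marker side s = 0.242 m; corners in marker frame (Z=0):
  M0 = (-0.1210, +0.1210, 0)
  M1 = (+0.1210, +0.1210, 0)
  M2 = (+0.1210, -0.1210, 0)
  M3 = (-0.1210, -0.1210, 0)
Detected image corners:
  c0 = (321.047715, 399.396859) px
  c1 = (467.473125, 460.714658) px
  c2 = (513.886667, 267.001327) px
  c3 = (363.073696, 209.385695) px
Planar DLT: solve 8×8 A·h = b for H (H[2,2]=1):
  H  [+569.21982 -145.14697 +415.16193]
  H  [+209.85452 +822.78114 +334.78179]
  H  [-0.10762 +0.08997 +1.00000]
B = K⁻¹H; ‖b₁‖=1.123159, ‖b₂‖=1.123159; λ = 2/(‖b₁‖+‖b₂‖) = 0.890346, sign → tz>0 ⇒ λ=+0.890346
r₁ = λ·B[:,0] = (+0.95423,+0.28331,-0.09582); r₂ = λ·B[:,1] = (-0.27630,+0.95773,+0.08011)
r₃ = r₁×r₂ = (+0.11446,-0.04996,+0.99217); SVD([r₁ r₂ r₃]) → R = UVᵀ:
  R  [+0.95423 -0.27630 +0.11446]
  R  [+0.28331 +0.95773 -0.04996]
  R  [-0.09582 +0.08011 +0.99217]
t = (+0.12718, +0.10170, +0.89035) m
tr R = 2.904129; θ = arccos((tr R − 1)/2) = 0.310882 rad = 17.812°
axis k = ((R−Rᵀ)₃₂, (R−Rᵀ)₁₃, (R−Rᵀ)₂₁) / (2 sinθ) = (+0.212602, +0.343716, +0.914691)
rvec = θ·k = (+0.066094, +0.106855, +0.284361)

rvec=(0.0661, 0.1069, 0.2844) tvec=(0.1272, 0.1017, 0.8903)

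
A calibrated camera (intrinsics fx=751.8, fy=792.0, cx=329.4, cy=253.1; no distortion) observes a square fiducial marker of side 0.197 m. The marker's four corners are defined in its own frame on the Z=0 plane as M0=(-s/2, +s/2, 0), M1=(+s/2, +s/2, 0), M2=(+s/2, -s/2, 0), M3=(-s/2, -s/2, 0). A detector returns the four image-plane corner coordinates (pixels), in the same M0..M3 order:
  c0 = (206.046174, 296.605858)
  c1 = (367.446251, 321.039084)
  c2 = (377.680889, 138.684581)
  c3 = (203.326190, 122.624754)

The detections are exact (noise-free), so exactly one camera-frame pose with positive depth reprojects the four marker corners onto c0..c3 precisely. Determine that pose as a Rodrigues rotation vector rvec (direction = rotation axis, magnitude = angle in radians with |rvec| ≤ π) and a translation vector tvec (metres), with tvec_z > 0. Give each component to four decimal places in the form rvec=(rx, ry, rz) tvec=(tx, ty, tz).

Intrinsics K: fx=751.8, fy=792.0, cx=329.4, cy=253.1
Marker side s = 0.197 m; corners in marker frame (Z=0):
  M0 = (-0.0985, +0.0985, 0)
  M1 = (+0.0985, +0.0985, 0)
  M2 = (+0.0985, -0.0985, 0)
  M3 = (-0.0985, -0.0985, 0)
Detected image corners:
  c0 = (206.046174, 296.605858) px
  c1 = (367.446251, 321.039084) px
  c2 = (377.680889, 138.684581) px
  c3 = (203.326190, 122.624754) px
Planar DLT: solve 8×8 A·h = b for H (H[2,2]=1):
  H  [+769.42529 +93.07543 +286.21902]
  H  [+41.53569 +988.49948 +222.83874]
  H  [-0.28236 +0.38539 +1.00000]
B = K⁻¹H; ‖b₁‖=1.189983, ‖b₂‖=1.189983; λ = 2/(‖b₁‖+‖b₂‖) = 0.840348, sign → tz>0 ⇒ λ=+0.840348
r₁ = λ·B[:,0] = (+0.96401,+0.11990,-0.23728); r₂ = λ·B[:,1] = (-0.03786,+0.94535,+0.32386)
r₃ = r₁×r₂ = (+0.26314,-0.30322,+0.91587); SVD([r₁ r₂ r₃]) → R = UVᵀ:
  R  [+0.96401 -0.03786 +0.26314]
  R  [+0.11990 +0.94535 -0.30322]
  R  [-0.23728 +0.32386 +0.91587]
t = (-0.04827, -0.03211, +0.84035) m
tr R = 2.825225; θ = arccos((tr R − 1)/2) = 0.421166 rad = 24.131°
axis k = ((R−Rᵀ)₃₂, (R−Rᵀ)₁₃, (R−Rᵀ)₂₁) / (2 sinθ) = (+0.766939, +0.612026, +0.192945)
rvec = θ·k = (+0.323009, +0.257765, +0.081262)

rvec=(0.3230, 0.2578, 0.0813) tvec=(-0.0483, -0.0321, 0.8403)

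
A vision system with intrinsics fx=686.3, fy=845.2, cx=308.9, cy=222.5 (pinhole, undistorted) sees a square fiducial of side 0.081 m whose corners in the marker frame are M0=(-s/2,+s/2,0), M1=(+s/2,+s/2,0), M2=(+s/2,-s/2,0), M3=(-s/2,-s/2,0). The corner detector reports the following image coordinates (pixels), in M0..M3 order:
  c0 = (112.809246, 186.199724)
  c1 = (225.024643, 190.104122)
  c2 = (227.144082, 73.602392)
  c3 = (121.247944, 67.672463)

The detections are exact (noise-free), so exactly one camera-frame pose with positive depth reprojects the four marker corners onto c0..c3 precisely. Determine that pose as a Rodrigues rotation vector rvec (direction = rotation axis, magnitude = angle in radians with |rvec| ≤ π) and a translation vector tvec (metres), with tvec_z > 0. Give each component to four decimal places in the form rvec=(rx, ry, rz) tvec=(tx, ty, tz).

rvec=(-0.3748, -0.1290, -0.0002) tvec=(-0.1034, -0.0582, 0.5188)

Intrinsics K: fx=686.3, fy=845.2, cx=308.9, cy=222.5
Marker side s = 0.081 m; corners in marker frame (Z=0):
  M0 = (-0.0405, +0.0405, 0)
  M1 = (+0.0405, +0.0405, 0)
  M2 = (+0.0405, -0.0405, 0)
  M3 = (-0.0405, -0.0405, 0)
Detected image corners:
  c0 = (112.809246, 186.199724) px
  c1 = (225.024643, 190.104122) px
  c2 = (227.144082, 73.602392) px
  c3 = (121.247944, 67.672463) px
Planar DLT: solve 8×8 A·h = b for H (H[2,2]=1):
  H  [+1386.81340 -185.50618 +172.16665]
  H  [+92.40637 +1359.62542 +127.74435]
  H  [+0.24224 -0.70365 +1.00000]
B = K⁻¹H; ‖b₁‖=1.927505, ‖b₂‖=1.927505; λ = 2/(‖b₁‖+‖b₂‖) = 0.518805, sign → tz>0 ⇒ λ=+0.518805
r₁ = λ·B[:,0] = (+0.99179,+0.02364,+0.12567); r₂ = λ·B[:,1] = (+0.02408,+0.93067,-0.36506)
r₃ = r₁×r₂ = (-0.12559,+0.36508,+0.92246); SVD([r₁ r₂ r₃]) → R = UVᵀ:
  R  [+0.99179 +0.02408 -0.12559]
  R  [+0.02364 +0.93067 +0.36508]
  R  [+0.12567 -0.36506 +0.92246]
t = (-0.10336, -0.05816, +0.51881) m
tr R = 2.844928; θ = arccos((tr R − 1)/2) = 0.396381 rad = 22.711°
axis k = ((R−Rᵀ)₃₂, (R−Rᵀ)₁₃, (R−Rᵀ)₂₁) / (2 sinθ) = (-0.945575, -0.325404, -0.000569)
rvec = θ·k = (-0.374808, -0.128984, -0.000226)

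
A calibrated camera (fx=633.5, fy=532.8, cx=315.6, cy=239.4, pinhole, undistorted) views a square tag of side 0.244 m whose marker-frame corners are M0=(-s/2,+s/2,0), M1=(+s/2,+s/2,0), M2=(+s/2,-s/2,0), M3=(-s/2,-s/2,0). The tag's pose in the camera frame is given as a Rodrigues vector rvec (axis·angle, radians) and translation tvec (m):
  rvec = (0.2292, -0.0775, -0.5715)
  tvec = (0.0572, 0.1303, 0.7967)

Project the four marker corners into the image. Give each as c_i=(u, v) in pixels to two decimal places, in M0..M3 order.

c0=(330.30, 430.89) c1=(487.14, 344.80) c2=(394.08, 214.67) c3=(225.18, 306.86)

Intrinsics K: fx=633.5, fy=532.8, cx=315.6, cy=239.4
Marker side s = 0.244 m; corners in marker frame (Z=0):
  M0 = (-0.1220, +0.1220, 0)
  M1 = (+0.1220, +0.1220, 0)
  M2 = (+0.1220, -0.1220, 0)
  M3 = (-0.1220, -0.1220, 0)
rvec = (0.2292, -0.0775, -0.5715), |rvec| = θ = 0.62061 rad = 35.558°
Rodrigues: sinθ=0.58153, 1−cosθ=0.18647; R = I + sinθ·[k]× + (1−cosθ)·[k]×²:
    [+0.83896 +0.52691 -0.13604]
    [-0.54411 +0.81643 -0.19332]
    [+0.00920 +0.23621 +0.97166]
t = (0.0572, 0.1303, 0.7967) m
M0: Pc = R·M0+t = (+0.01913, +0.29629, +0.82440); u = 633.5·(+0.01913)/0.82440 + 315.6 = 330.3006, v = 532.8·(+0.29629)/0.82440 + 239.4 = 430.8879
M1: Pc = R·M1+t = (+0.22384, +0.16352, +0.82664); u = 633.5·(+0.22384)/0.82664 + 315.6 = 487.1384, v = 532.8·(+0.16352)/0.82664 + 239.4 = 344.7966
M2: Pc = R·M2+t = (+0.09527, -0.03569, +0.76900); u = 633.5·(+0.09527)/0.76900 + 315.6 = 394.0824, v = 532.8·(-0.03569)/0.76900 + 239.4 = 214.6745
M3: Pc = R·M3+t = (-0.10944, +0.09708, +0.76676); u = 633.5·(-0.10944)/0.76676 + 315.6 = 225.1829, v = 532.8·(+0.09708)/0.76676 + 239.4 = 306.8561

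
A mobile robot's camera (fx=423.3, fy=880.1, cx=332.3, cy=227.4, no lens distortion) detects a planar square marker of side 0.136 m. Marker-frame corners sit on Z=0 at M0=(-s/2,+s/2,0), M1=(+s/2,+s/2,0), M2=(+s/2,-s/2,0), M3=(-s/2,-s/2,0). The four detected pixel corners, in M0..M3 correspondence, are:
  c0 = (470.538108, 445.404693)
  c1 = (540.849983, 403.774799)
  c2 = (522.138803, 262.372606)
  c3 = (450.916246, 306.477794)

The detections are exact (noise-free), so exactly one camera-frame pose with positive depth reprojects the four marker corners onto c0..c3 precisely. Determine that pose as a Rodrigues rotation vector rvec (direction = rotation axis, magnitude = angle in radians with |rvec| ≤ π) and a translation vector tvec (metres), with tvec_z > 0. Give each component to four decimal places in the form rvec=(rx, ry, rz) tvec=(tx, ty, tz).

Intrinsics K: fx=423.3, fy=880.1, cx=332.3, cy=227.4
Marker side s = 0.136 m; corners in marker frame (Z=0):
  M0 = (-0.0680, +0.0680, 0)
  M1 = (+0.0680, +0.0680, 0)
  M2 = (+0.0680, -0.0680, 0)
  M3 = (-0.0680, -0.0680, 0)
Detected image corners:
  c0 = (470.538108, 445.404693) px
  c1 = (540.849983, 403.774799) px
  c2 = (522.138803, 262.372606) px
  c3 = (450.916246, 306.477794) px
Planar DLT: solve 8×8 A·h = b for H (H[2,2]=1):
  H  [+474.08550 +200.41698 +495.96466]
  H  [-348.16618 +1073.05641 +355.21452]
  H  [-0.09319 +0.11986 +1.00000]
B = K⁻¹H; ‖b₁‖=1.253109, ‖b₂‖=1.253109; λ = 2/(‖b₁‖+‖b₂‖) = 0.798015, sign → tz>0 ⇒ λ=+0.798015
r₁ = λ·B[:,0] = (+0.95214,-0.29648,-0.07437); r₂ = λ·B[:,1] = (+0.30274,+0.94826,+0.09565)
r₃ = r₁×r₂ = (+0.04216,-0.11359,+0.99263); SVD([r₁ r₂ r₃]) → R = UVᵀ:
  R  [+0.95214 +0.30274 +0.04216]
  R  [-0.29648 +0.94826 -0.11359]
  R  [-0.07437 +0.09565 +0.99263]
t = (+0.30854, +0.11589, +0.79802) m
tr R = 2.893033; θ = arccos((tr R − 1)/2) = 0.328534 rad = 18.824°
axis k = ((R−Rᵀ)₃₂, (R−Rᵀ)₁₃, (R−Rᵀ)₂₁) / (2 sinθ) = (+0.324250, +0.180585, -0.928575)
rvec = θ·k = (+0.106527, +0.059328, -0.305068)

rvec=(0.1065, 0.0593, -0.3051) tvec=(0.3085, 0.1159, 0.7980)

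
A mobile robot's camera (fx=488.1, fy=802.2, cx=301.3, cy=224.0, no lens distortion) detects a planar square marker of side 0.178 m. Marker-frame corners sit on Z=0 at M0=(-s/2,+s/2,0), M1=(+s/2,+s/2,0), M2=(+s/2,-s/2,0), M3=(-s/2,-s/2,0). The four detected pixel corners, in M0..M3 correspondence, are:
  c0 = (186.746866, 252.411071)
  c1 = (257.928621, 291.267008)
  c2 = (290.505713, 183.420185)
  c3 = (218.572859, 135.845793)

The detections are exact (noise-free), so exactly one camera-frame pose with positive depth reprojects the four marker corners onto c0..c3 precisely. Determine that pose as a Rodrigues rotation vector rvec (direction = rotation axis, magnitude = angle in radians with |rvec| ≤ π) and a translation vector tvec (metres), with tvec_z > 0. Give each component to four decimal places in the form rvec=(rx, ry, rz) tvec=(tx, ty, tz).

Intrinsics K: fx=488.1, fy=802.2, cx=301.3, cy=224.0
Marker side s = 0.178 m; corners in marker frame (Z=0):
  M0 = (-0.0890, +0.0890, 0)
  M1 = (+0.0890, +0.0890, 0)
  M2 = (+0.0890, -0.0890, 0)
  M3 = (-0.0890, -0.0890, 0)
Detected image corners:
  c0 = (186.746866, 252.411071) px
  c1 = (257.928621, 291.267008) px
  c2 = (290.505713, 183.420185) px
  c3 = (218.572859, 135.845793) px
Planar DLT: solve 8×8 A·h = b for H (H[2,2]=1):
  H  [+486.05938 -129.07060 +239.24963]
  H  [+318.39353 +676.56366 +217.50116]
  H  [+0.35268 +0.21768 +1.00000]
B = K⁻¹H; ‖b₁‖=0.904929, ‖b₂‖=0.904929; λ = 2/(‖b₁‖+‖b₂‖) = 1.105059, sign → tz>0 ⇒ λ=+1.105059
r₁ = λ·B[:,0] = (+0.85986,+0.32977,+0.38973); r₂ = λ·B[:,1] = (-0.44070,+0.86482,+0.24055)
r₃ = r₁×r₂ = (-0.25772,-0.37860,+0.88896); SVD([r₁ r₂ r₃]) → R = UVᵀ:
  R  [+0.85986 -0.44070 -0.25772]
  R  [+0.32977 +0.86482 -0.37860]
  R  [+0.38973 +0.24055 +0.88896]
t = (-0.14048, -0.00895, +1.10506) m
tr R = 2.613637; θ = arccos((tr R − 1)/2) = 0.632049 rad = 36.214°
axis k = ((R−Rᵀ)₃₂, (R−Rᵀ)₁₃, (R−Rᵀ)₂₁) / (2 sinθ) = (+0.523988, -0.547951, +0.652063)
rvec = θ·k = (+0.331186, -0.346332, +0.412136)

rvec=(0.3312, -0.3463, 0.4121) tvec=(-0.1405, -0.0090, 1.1051)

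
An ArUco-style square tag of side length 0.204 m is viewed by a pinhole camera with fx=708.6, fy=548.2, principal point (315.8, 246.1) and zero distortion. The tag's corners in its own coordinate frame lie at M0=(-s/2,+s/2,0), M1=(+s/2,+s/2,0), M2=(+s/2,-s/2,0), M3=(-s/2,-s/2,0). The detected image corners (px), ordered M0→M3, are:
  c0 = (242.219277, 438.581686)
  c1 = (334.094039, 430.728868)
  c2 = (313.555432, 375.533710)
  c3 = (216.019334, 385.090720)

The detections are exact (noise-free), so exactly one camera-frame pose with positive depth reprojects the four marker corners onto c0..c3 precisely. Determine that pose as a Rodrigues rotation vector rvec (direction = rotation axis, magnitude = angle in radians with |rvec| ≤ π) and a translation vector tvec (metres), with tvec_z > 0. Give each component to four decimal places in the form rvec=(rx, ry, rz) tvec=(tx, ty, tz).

Intrinsics K: fx=708.6, fy=548.2, cx=315.8, cy=246.1
Marker side s = 0.204 m; corners in marker frame (Z=0):
  M0 = (-0.1020, +0.1020, 0)
  M1 = (+0.1020, +0.1020, 0)
  M2 = (+0.1020, -0.1020, 0)
  M3 = (-0.1020, -0.1020, 0)
Detected image corners:
  c0 = (242.219277, 438.581686) px
  c1 = (334.094039, 430.728868) px
  c2 = (313.555432, 375.533710) px
  c3 = (216.019334, 385.090720) px
Planar DLT: solve 8×8 A·h = b for H (H[2,2]=1):
  H  [+435.39097 +202.72368 +276.35531]
  H  [-84.39446 +396.07826 +408.41174]
  H  [-0.10273 +0.31838 +1.00000]
B = K⁻¹H; ‖b₁‖=0.676809, ‖b₂‖=0.676809; λ = 2/(‖b₁‖+‖b₂‖) = 1.477522, sign → tz>0 ⇒ λ=+1.477522
r₁ = λ·B[:,0] = (+0.97549,-0.15932,-0.15178); r₂ = λ·B[:,1] = (+0.21306,+0.85634,+0.47041)
r₃ = r₁×r₂ = (+0.05503,-0.49122,+0.86930); SVD([r₁ r₂ r₃]) → R = UVᵀ:
  R  [+0.97549 +0.21306 +0.05503]
  R  [-0.15932 +0.85634 -0.49122]
  R  [-0.15178 +0.47041 +0.86930]
t = (-0.08225, +0.43747, +1.47752) m
tr R = 2.701125; θ = arccos((tr R − 1)/2) = 0.553742 rad = 31.727°
axis k = ((R−Rᵀ)₃₂, (R−Rᵀ)₁₃, (R−Rᵀ)₂₁) / (2 sinθ) = (+0.914318, +0.196630, -0.354060)
rvec = θ·k = (+0.506297, +0.108882, -0.196058)

rvec=(0.5063, 0.1089, -0.1961) tvec=(-0.0822, 0.4375, 1.4775)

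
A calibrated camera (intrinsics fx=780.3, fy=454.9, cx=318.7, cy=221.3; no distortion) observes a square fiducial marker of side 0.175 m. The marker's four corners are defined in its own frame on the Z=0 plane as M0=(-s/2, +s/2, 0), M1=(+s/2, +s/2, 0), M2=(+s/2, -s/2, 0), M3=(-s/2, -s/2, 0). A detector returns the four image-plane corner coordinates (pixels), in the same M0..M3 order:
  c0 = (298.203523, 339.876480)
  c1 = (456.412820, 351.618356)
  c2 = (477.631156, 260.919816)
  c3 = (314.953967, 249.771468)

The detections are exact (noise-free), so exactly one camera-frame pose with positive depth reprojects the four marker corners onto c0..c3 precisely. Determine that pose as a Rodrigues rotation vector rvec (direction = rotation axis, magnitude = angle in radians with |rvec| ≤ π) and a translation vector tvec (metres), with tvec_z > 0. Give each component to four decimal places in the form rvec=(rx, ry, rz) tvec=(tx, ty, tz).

Intrinsics K: fx=780.3, fy=454.9, cx=318.7, cy=221.3
Marker side s = 0.175 m; corners in marker frame (Z=0):
  M0 = (-0.0875, +0.0875, 0)
  M1 = (+0.0875, +0.0875, 0)
  M2 = (+0.0875, -0.0875, 0)
  M3 = (-0.0875, -0.0875, 0)
Detected image corners:
  c0 = (298.203523, 339.876480) px
  c1 = (456.412820, 351.618356) px
  c2 = (477.631156, 260.919816) px
  c3 = (314.953967, 249.771468) px
Planar DLT: solve 8×8 A·h = b for H (H[2,2]=1):
  H  [+894.67353 -49.46864 +386.27500]
  H  [+48.34871 +562.37780 +301.12085]
  H  [-0.05681 +0.15240 +1.00000]
B = K⁻¹H; ‖b₁‖=1.178791, ‖b₂‖=1.178791; λ = 2/(‖b₁‖+‖b₂‖) = 0.848327, sign → tz>0 ⇒ λ=+0.848327
r₁ = λ·B[:,0] = (+0.99236,+0.11361,-0.04819); r₂ = λ·B[:,1] = (-0.10659,+0.98586,+0.12929)
r₃ = r₁×r₂ = (+0.06220,-0.12316,+0.99044); SVD([r₁ r₂ r₃]) → R = UVᵀ:
  R  [+0.99236 -0.10659 +0.06220]
  R  [+0.11361 +0.98586 -0.12316]
  R  [-0.04819 +0.12929 +0.99044]
t = (+0.07347, +0.14886, +0.84833) m
tr R = 2.968653; θ = arccos((tr R − 1)/2) = 0.177284 rad = 10.158°
axis k = ((R−Rᵀ)₃₂, (R−Rᵀ)₁₃, (R−Rᵀ)₂₁) / (2 sinθ) = (+0.715745, +0.312993, +0.624295)
rvec = θ·k = (+0.126890, +0.055489, +0.110677)

rvec=(0.1269, 0.0555, 0.1107) tvec=(0.0735, 0.1489, 0.8483)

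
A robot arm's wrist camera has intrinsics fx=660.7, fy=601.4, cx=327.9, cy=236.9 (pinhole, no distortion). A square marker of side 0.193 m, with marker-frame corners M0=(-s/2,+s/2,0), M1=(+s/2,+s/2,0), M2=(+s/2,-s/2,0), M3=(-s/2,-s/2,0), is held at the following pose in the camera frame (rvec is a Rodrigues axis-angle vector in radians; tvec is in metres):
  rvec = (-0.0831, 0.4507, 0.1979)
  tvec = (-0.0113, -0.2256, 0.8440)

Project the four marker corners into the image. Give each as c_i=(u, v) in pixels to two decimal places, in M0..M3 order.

Intrinsics K: fx=660.7, fy=601.4, cx=327.9, cy=236.9
Marker side s = 0.193 m; corners in marker frame (Z=0):
  M0 = (-0.0965, +0.0965, 0)
  M1 = (+0.0965, +0.0965, 0)
  M2 = (+0.0965, -0.0965, 0)
  M3 = (-0.0965, -0.0965, 0)
rvec = (-0.0831, 0.4507, 0.1979), |rvec| = θ = 0.49920 rad = 28.602°
Rodrigues: sinθ=0.47872, 1−cosθ=0.12203; R = I + sinθ·[k]× + (1−cosθ)·[k]×²:
    [+0.88135 -0.20812 +0.42416]
    [+0.17144 +0.97744 +0.12337]
    [-0.44027 -0.03601 +0.89714]
t = (-0.0113, -0.2256, 0.8440) m
M0: Pc = R·M0+t = (-0.11643, -0.14782, +0.88301); u = 660.7·(-0.11643)/0.88301 + 327.9 = 240.7800, v = 601.4·(-0.14782)/0.88301 + 236.9 = 136.2221
M1: Pc = R·M1+t = (+0.05367, -0.11473, +0.79804); u = 660.7·(+0.05367)/0.79804 + 327.9 = 372.3304, v = 601.4·(-0.11473)/0.79804 + 236.9 = 150.4375
M2: Pc = R·M2+t = (+0.09383, -0.30338, +0.80499); u = 660.7·(+0.09383)/0.80499 + 327.9 = 404.9148, v = 601.4·(-0.30338)/0.80499 + 236.9 = 10.2486
M3: Pc = R·M3+t = (-0.07627, -0.33647, +0.88996); u = 660.7·(-0.07627)/0.88996 + 327.9 = 271.2806, v = 601.4·(-0.33647)/0.88996 + 236.9 = 9.5291

c0=(240.78, 136.22) c1=(372.33, 150.44) c2=(404.91, 10.25) c3=(271.28, 9.53)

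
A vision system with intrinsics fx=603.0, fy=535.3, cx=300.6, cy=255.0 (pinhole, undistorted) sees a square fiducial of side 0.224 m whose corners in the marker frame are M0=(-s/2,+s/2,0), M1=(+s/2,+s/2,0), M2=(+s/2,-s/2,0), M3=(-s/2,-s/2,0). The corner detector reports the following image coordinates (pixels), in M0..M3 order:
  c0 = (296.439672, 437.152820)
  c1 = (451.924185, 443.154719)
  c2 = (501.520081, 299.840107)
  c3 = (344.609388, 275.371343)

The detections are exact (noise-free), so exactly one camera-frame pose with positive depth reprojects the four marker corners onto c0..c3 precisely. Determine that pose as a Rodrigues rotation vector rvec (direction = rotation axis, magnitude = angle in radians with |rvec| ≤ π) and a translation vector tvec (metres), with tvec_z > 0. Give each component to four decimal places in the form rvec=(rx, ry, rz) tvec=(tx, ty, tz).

Intrinsics K: fx=603.0, fy=535.3, cx=300.6, cy=255.0
Marker side s = 0.224 m; corners in marker frame (Z=0):
  M0 = (-0.1120, +0.1120, 0)
  M1 = (+0.1120, +0.1120, 0)
  M2 = (+0.1120, -0.1120, 0)
  M3 = (-0.1120, -0.1120, 0)
Detected image corners:
  c0 = (296.439672, 437.152820) px
  c1 = (451.924185, 443.154719) px
  c2 = (501.520081, 299.840107) px
  c3 = (344.609388, 275.371343) px
Planar DLT: solve 8×8 A·h = b for H (H[2,2]=1):
  H  [+904.56287 -137.28041 +402.61555]
  H  [+256.32975 +752.67737 +366.06218]
  H  [+0.52010 +0.20353 +1.00000]
B = K⁻¹H; ‖b₁‖=1.365126, ‖b₂‖=1.365126; λ = 2/(‖b₁‖+‖b₂‖) = 0.732533, sign → tz>0 ⇒ λ=+0.732533
r₁ = λ·B[:,0] = (+0.90895,+0.16928,+0.38099); r₂ = λ·B[:,1] = (-0.24109,+0.95898,+0.14909)
r₃ = r₁×r₂ = (-0.34013,-0.22737,+0.91248); SVD([r₁ r₂ r₃]) → R = UVᵀ:
  R  [+0.90895 -0.24109 -0.34013]
  R  [+0.16928 +0.95898 -0.22737]
  R  [+0.38099 +0.14909 +0.91248]
t = (+0.12393, +0.15198, +0.73253) m
tr R = 2.780409; θ = arccos((tr R − 1)/2) = 0.473003 rad = 27.101°
axis k = ((R−Rᵀ)₃₂, (R−Rᵀ)₁₃, (R−Rᵀ)₂₁) / (2 sinθ) = (+0.413188, -0.791460, +0.450408)
rvec = θ·k = (+0.195439, -0.374363, +0.213044)

rvec=(0.1954, -0.3744, 0.2130) tvec=(0.1239, 0.1520, 0.7325)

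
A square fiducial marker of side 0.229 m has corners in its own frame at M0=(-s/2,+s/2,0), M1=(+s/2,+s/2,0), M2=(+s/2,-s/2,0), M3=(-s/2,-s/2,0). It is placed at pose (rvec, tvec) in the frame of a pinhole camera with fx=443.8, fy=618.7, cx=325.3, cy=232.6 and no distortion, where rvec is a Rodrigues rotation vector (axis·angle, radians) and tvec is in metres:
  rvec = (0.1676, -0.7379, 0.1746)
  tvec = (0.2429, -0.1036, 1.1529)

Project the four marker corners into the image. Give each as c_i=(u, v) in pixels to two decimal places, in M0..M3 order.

c0=(380.47, 230.55) c1=(433.06, 242.08) c2=(452.89, 129.38) c3=(402.19, 101.15)

Intrinsics K: fx=443.8, fy=618.7, cx=325.3, cy=232.6
Marker side s = 0.229 m; corners in marker frame (Z=0):
  M0 = (-0.1145, +0.1145, 0)
  M1 = (+0.1145, +0.1145, 0)
  M2 = (+0.1145, -0.1145, 0)
  M3 = (-0.1145, -0.1145, 0)
rvec = (0.1676, -0.7379, 0.1746), |rvec| = θ = 0.77658 rad = 44.495°
Rodrigues: sinθ=0.70084, 1−cosθ=0.28668; R = I + sinθ·[k]× + (1−cosθ)·[k]×²:
    [+0.72667 -0.21636 -0.65203]
    [+0.09878 +0.97216 -0.21250]
    [+0.67985 +0.09001 +0.72781]
t = (0.2429, -0.1036, 1.1529) m
M0: Pc = R·M0+t = (+0.13492, -0.00360, +1.08536); u = 443.8·(+0.13492)/1.08536 + 325.3 = 380.4693, v = 618.7·(-0.00360)/1.08536 + 232.6 = 230.5486
M1: Pc = R·M1+t = (+0.30133, +0.01902, +1.24105); u = 443.8·(+0.30133)/1.24105 + 325.3 = 433.0559, v = 618.7·(+0.01902)/1.24105 + 232.6 = 242.0832
M2: Pc = R·M2+t = (+0.35088, -0.20360, +1.22044); u = 443.8·(+0.35088)/1.22044 + 325.3 = 452.8931, v = 618.7·(-0.20360)/1.22044 + 232.6 = 129.3844
M3: Pc = R·M3+t = (+0.18447, -0.22622, +1.06475); u = 443.8·(+0.18447)/1.06475 + 325.3 = 402.1890, v = 618.7·(-0.22622)/1.06475 + 232.6 = 101.1480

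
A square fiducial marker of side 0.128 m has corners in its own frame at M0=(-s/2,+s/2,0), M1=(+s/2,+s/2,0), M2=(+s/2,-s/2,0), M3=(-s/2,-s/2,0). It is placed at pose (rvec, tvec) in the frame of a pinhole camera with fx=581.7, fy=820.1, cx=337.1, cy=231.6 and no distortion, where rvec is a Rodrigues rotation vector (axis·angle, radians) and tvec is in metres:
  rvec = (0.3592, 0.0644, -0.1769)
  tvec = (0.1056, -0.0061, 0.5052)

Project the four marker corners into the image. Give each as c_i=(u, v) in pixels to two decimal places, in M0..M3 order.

c0=(396.51, 328.68) c1=(538.25, 298.56) c2=(528.17, 102.15) c3=(373.93, 139.81)

Intrinsics K: fx=581.7, fy=820.1, cx=337.1, cy=231.6
Marker side s = 0.128 m; corners in marker frame (Z=0):
  M0 = (-0.0640, +0.0640, 0)
  M1 = (+0.0640, +0.0640, 0)
  M2 = (+0.0640, -0.0640, 0)
  M3 = (-0.0640, -0.0640, 0)
rvec = (0.3592, 0.0644, -0.1769), |rvec| = θ = 0.40554 rad = 23.236°
Rodrigues: sinθ=0.39452, 1−cosθ=0.08111; R = I + sinθ·[k]× + (1−cosθ)·[k]×²:
    [+0.98252 +0.18350 +0.03131]
    [-0.16068 +0.92093 -0.35505]
    [-0.09399 +0.34382 +0.93432]
t = (0.1056, -0.0061, 0.5052) m
M0: Pc = R·M0+t = (+0.05446, +0.06312, +0.53322); u = 581.7·(+0.05446)/0.53322 + 337.1 = 396.5144, v = 820.1·(+0.06312)/0.53322 + 231.6 = 328.6848
M1: Pc = R·M1+t = (+0.18023, +0.04256, +0.52119); u = 581.7·(+0.18023)/0.52119 + 337.1 = 538.2498, v = 820.1·(+0.04256)/0.52119 + 231.6 = 298.5627
M2: Pc = R·M2+t = (+0.15674, -0.07532, +0.47718); u = 581.7·(+0.15674)/0.47718 + 337.1 = 528.1684, v = 820.1·(-0.07532)/0.47718 + 231.6 = 102.1464
M3: Pc = R·M3+t = (+0.03097, -0.05476, +0.48921); u = 581.7·(+0.03097)/0.48921 + 337.1 = 373.9307, v = 820.1·(-0.05476)/0.48921 + 231.6 = 139.8084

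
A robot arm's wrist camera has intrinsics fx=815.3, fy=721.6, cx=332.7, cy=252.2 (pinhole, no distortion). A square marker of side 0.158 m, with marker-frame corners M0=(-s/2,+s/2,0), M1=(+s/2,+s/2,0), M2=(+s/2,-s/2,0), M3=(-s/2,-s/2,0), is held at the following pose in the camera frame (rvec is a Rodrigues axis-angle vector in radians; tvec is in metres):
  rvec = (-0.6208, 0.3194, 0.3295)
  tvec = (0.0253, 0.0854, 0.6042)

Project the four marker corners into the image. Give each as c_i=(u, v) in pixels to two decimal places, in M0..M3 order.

Intrinsics K: fx=815.3, fy=721.6, cx=332.7, cy=252.2
Marker side s = 0.158 m; corners in marker frame (Z=0):
  M0 = (-0.0790, +0.0790, 0)
  M1 = (+0.0790, +0.0790, 0)
  M2 = (+0.0790, -0.0790, 0)
  M3 = (-0.0790, -0.0790, 0)
rvec = (-0.6208, 0.3194, 0.3295), |rvec| = θ = 0.77200 rad = 44.232°
Rodrigues: sinθ=0.69757, 1−cosθ=0.28348; R = I + sinθ·[k]× + (1−cosθ)·[k]×²:
    [+0.89983 -0.39205 +0.19131]
    [+0.20342 +0.76504 +0.61101]
    [-0.38590 -0.51089 +0.76816]
t = (0.0253, 0.0854, 0.6042) m
M0: Pc = R·M0+t = (-0.07676, +0.12977, +0.59433); u = 815.3·(-0.07676)/0.59433 + 332.7 = 227.4022, v = 721.6·(+0.12977)/0.59433 + 252.2 = 409.7581
M1: Pc = R·M1+t = (+0.06542, +0.16191, +0.53335); u = 815.3·(+0.06542)/0.53335 + 332.7 = 432.6955, v = 721.6·(+0.16191)/0.53335 + 252.2 = 471.2539
M2: Pc = R·M2+t = (+0.12736, +0.04103, +0.61407); u = 815.3·(+0.12736)/0.61407 + 332.7 = 501.7927, v = 721.6·(+0.04103)/0.61407 + 252.2 = 300.4163
M3: Pc = R·M3+t = (-0.01482, +0.00889, +0.67505); u = 815.3·(-0.01482)/0.67505 + 332.7 = 314.8068, v = 721.6·(+0.00889)/0.67505 + 252.2 = 261.7047

c0=(227.40, 409.76) c1=(432.70, 471.25) c2=(501.79, 300.42) c3=(314.81, 261.70)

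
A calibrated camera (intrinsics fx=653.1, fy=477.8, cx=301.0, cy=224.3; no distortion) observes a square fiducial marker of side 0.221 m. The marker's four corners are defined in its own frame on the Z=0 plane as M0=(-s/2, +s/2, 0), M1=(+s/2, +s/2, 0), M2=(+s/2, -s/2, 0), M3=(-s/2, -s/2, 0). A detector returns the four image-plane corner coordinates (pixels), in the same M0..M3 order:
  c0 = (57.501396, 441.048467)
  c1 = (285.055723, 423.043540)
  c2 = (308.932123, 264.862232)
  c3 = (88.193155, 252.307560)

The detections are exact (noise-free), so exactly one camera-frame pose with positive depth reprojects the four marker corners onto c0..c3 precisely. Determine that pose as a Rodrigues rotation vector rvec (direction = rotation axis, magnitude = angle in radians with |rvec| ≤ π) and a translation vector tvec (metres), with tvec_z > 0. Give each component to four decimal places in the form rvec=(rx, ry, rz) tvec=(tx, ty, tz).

rvec=(0.0039, -0.5115, 0.1145) tvec=(-0.0997, 0.1547, 0.6134)

Intrinsics K: fx=653.1, fy=477.8, cx=301.0, cy=224.3
Marker side s = 0.221 m; corners in marker frame (Z=0):
  M0 = (-0.1105, +0.1105, 0)
  M1 = (+0.1105, +0.1105, 0)
  M2 = (+0.1105, -0.1105, 0)
  M3 = (-0.1105, -0.1105, 0)
Detected image corners:
  c0 = (57.501396, 441.048467) px
  c1 = (285.055723, 423.043540) px
  c2 = (308.932123, 264.862232) px
  c3 = (88.193155, 252.307560) px
Planar DLT: solve 8×8 A·h = b for H (H[2,2]=1):
  H  [+1161.46492 -129.61262 +194.84622]
  H  [+263.03567 +764.77796 +344.80618]
  H  [+0.79654 -0.04063 +1.00000]
B = K⁻¹H; ‖b₁‖=1.630143, ‖b₂‖=1.630143; λ = 2/(‖b₁‖+‖b₂‖) = 0.613443, sign → tz>0 ⇒ λ=+0.613443
r₁ = λ·B[:,0] = (+0.86574,+0.10833,+0.48863); r₂ = λ·B[:,1] = (-0.11026,+0.99359,-0.02492)
r₃ = r₁×r₂ = (-0.48820,-0.03230,+0.87214); SVD([r₁ r₂ r₃]) → R = UVᵀ:
  R  [+0.86574 -0.11026 -0.48820]
  R  [+0.10833 +0.99359 -0.03230]
  R  [+0.48863 -0.02492 +0.87214]
t = (-0.09971, +0.15472, +0.61344) m
tr R = 2.731467; θ = arccos((tr R − 1)/2) = 0.524183 rad = 30.033°
axis k = ((R−Rᵀ)₃₂, (R−Rᵀ)₁₃, (R−Rᵀ)₂₁) / (2 sinθ) = (+0.007371, -0.975840, +0.218361)
rvec = θ·k = (+0.003864, -0.511519, +0.114461)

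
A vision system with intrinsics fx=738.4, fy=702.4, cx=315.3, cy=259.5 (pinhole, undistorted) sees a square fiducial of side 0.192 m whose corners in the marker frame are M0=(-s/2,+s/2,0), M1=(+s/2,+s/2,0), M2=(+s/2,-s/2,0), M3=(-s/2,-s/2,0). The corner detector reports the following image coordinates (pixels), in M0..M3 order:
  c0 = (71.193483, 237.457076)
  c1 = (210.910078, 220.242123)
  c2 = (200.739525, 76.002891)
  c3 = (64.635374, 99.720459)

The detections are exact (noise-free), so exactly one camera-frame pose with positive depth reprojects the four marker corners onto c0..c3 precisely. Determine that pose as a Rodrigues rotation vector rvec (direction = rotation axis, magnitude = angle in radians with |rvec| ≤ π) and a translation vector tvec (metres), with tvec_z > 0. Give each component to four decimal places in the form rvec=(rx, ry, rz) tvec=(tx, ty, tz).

Intrinsics K: fx=738.4, fy=702.4, cx=315.3, cy=259.5
Marker side s = 0.192 m; corners in marker frame (Z=0):
  M0 = (-0.0960, +0.0960, 0)
  M1 = (+0.0960, +0.0960, 0)
  M2 = (+0.0960, -0.0960, 0)
  M3 = (-0.0960, -0.0960, 0)
Detected image corners:
  c0 = (71.193483, 237.457076) px
  c1 = (210.910078, 220.242123) px
  c2 = (200.739525, 76.002891) px
  c3 = (64.635374, 99.720459) px
Planar DLT: solve 8×8 A·h = b for H (H[2,2]=1):
  H  [+682.89560 +26.79828 +135.11487]
  H  [-147.60806 +714.76452 +157.79138]
  H  [-0.25775 -0.12080 +1.00000]
B = K⁻¹H; ‖b₁‖=1.072682, ‖b₂‖=1.072682; λ = 2/(‖b₁‖+‖b₂‖) = 0.932243, sign → tz>0 ⇒ λ=+0.932243
r₁ = λ·B[:,0] = (+0.96477,-0.10714,-0.24029); r₂ = λ·B[:,1] = (+0.08192,+0.99026,-0.11261)
r₃ = r₁×r₂ = (+0.25001,+0.08896,+0.96415); SVD([r₁ r₂ r₃]) → R = UVᵀ:
  R  [+0.96477 +0.08192 +0.25001]
  R  [-0.10714 +0.99026 +0.08896]
  R  [-0.24029 -0.11261 +0.96415]
t = (-0.22749, -0.13499, +0.93224) m
tr R = 2.919176; θ = arccos((tr R − 1)/2) = 0.285262 rad = 16.344°
axis k = ((R−Rᵀ)₃₂, (R−Rᵀ)₁₃, (R−Rᵀ)₂₁) / (2 sinθ) = (-0.358143, +0.871150, -0.335905)
rvec = θ·k = (-0.102165, +0.248506, -0.095821)

rvec=(-0.1022, 0.2485, -0.0958) tvec=(-0.2275, -0.1350, 0.9322)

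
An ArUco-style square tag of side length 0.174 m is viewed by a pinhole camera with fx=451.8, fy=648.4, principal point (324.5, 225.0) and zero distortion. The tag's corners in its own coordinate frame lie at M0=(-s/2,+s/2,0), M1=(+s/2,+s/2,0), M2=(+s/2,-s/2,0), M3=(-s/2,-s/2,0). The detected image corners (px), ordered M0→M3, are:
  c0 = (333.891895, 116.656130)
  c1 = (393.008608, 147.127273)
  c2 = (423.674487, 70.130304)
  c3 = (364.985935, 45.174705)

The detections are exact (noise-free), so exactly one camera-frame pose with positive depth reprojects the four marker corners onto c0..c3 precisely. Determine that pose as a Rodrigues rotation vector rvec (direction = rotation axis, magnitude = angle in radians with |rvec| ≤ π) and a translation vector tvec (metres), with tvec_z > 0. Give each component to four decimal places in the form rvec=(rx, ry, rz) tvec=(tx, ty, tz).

rvec=(-0.3700, 0.3499, 0.4697) tvec=(0.1405, -0.2391, 1.1801)

Intrinsics K: fx=451.8, fy=648.4, cx=324.5, cy=225.0
Marker side s = 0.174 m; corners in marker frame (Z=0):
  M0 = (-0.0870, +0.0870, 0)
  M1 = (+0.0870, +0.0870, 0)
  M2 = (+0.0870, -0.0870, 0)
  M3 = (-0.0870, -0.0870, 0)
Detected image corners:
  c0 = (333.891895, 116.656130) px
  c1 = (393.008608, 147.127273) px
  c2 = (423.674487, 70.130304) px
  c3 = (364.985935, 45.174705) px
Planar DLT: solve 8×8 A·h = b for H (H[2,2]=1):
  H  [+208.13933 -261.67687 +378.30708]
  H  [+126.35944 +405.13439 +93.63994]
  H  [-0.34405 -0.22215 +1.00000]
B = K⁻¹H; ‖b₁‖=0.847417, ‖b₂‖=0.847417; λ = 2/(‖b₁‖+‖b₂‖) = 1.180056, sign → tz>0 ⇒ λ=+1.180056
r₁ = λ·B[:,0] = (+0.83524,+0.37085,-0.40600); r₂ = λ·B[:,1] = (-0.49519,+0.82829,-0.26214)
r₃ = r₁×r₂ = (+0.23907,+0.42000,+0.87547); SVD([r₁ r₂ r₃]) → R = UVᵀ:
  R  [+0.83524 -0.49519 +0.23907]
  R  [+0.37085 +0.82829 +0.42000]
  R  [-0.40600 -0.26214 +0.87547]
t = (+0.14054, -0.23907, +1.18006) m
tr R = 2.539002; θ = arccos((tr R − 1)/2) = 0.692737 rad = 39.691°
axis k = ((R−Rᵀ)₃₂, (R−Rᵀ)₁₃, (R−Rᵀ)₂₁) / (2 sinθ) = (-0.534058, +0.505029, +0.678032)
rvec = θ·k = (-0.369961, +0.349852, +0.469698)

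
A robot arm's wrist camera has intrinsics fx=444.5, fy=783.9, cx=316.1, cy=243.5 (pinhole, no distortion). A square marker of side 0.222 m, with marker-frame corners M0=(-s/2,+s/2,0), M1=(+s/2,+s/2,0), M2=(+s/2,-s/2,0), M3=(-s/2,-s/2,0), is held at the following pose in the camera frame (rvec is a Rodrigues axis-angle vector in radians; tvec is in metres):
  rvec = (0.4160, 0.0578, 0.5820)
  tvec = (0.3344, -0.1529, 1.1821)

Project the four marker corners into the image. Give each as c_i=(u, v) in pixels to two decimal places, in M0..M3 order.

Intrinsics K: fx=444.5, fy=783.9, cx=316.1, cy=243.5
Marker side s = 0.222 m; corners in marker frame (Z=0):
  M0 = (-0.1110, +0.1110, 0)
  M1 = (+0.1110, +0.1110, 0)
  M2 = (+0.1110, -0.1110, 0)
  M3 = (-0.1110, -0.1110, 0)
rvec = (0.4160, 0.0578, 0.5820), |rvec| = θ = 0.71772 rad = 41.122°
Rodrigues: sinθ=0.65767, 1−cosθ=0.24669; R = I + sinθ·[k]× + (1−cosθ)·[k]×²:
    [+0.83618 -0.52179 +0.16891]
    [+0.54482 +0.75491 -0.36508]
    [+0.06298 +0.39730 +0.91552]
t = (0.3344, -0.1529, 1.1821) m
M0: Pc = R·M0+t = (+0.18366, -0.12958, +1.21921); u = 444.5·(+0.18366)/1.21921 + 316.1 = 383.0606, v = 783.9·(-0.12958)/1.21921 + 243.5 = 160.1854
M1: Pc = R·M1+t = (+0.36930, -0.00863, +1.23319); u = 444.5·(+0.36930)/1.23319 + 316.1 = 449.2122, v = 783.9·(-0.00863)/1.23319 + 243.5 = 238.0140
M2: Pc = R·M2+t = (+0.48514, -0.17622, +1.14499); u = 444.5·(+0.48514)/1.14499 + 316.1 = 504.4357, v = 783.9·(-0.17622)/1.14499 + 243.5 = 122.8539
M3: Pc = R·M3+t = (+0.29950, -0.29717, +1.13101); u = 444.5·(+0.29950)/1.13101 + 316.1 = 433.8080, v = 783.9·(-0.29717)/1.13101 + 243.5 = 37.5321

c0=(383.06, 160.19) c1=(449.21, 238.01) c2=(504.44, 122.85) c3=(433.81, 37.53)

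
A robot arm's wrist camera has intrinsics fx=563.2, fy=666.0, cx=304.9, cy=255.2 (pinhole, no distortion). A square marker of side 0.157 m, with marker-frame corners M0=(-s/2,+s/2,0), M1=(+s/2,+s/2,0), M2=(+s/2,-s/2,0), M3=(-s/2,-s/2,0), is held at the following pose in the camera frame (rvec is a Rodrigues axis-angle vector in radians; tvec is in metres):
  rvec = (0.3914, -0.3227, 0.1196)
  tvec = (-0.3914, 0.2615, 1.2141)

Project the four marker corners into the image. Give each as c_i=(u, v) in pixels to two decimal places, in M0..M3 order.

Intrinsics K: fx=563.2, fy=666.0, cx=304.9, cy=255.2
Marker side s = 0.157 m; corners in marker frame (Z=0):
  M0 = (-0.0785, +0.0785, 0)
  M1 = (+0.0785, +0.0785, 0)
  M2 = (+0.0785, -0.0785, 0)
  M3 = (-0.0785, -0.0785, 0)
rvec = (0.3914, -0.3227, 0.1196), |rvec| = θ = 0.52118 rad = 29.862°
Rodrigues: sinθ=0.49791, 1−cosθ=0.13277; R = I + sinθ·[k]× + (1−cosθ)·[k]×²:
    [+0.94211 -0.17599 -0.28541]
    [+0.05252 +0.91813 -0.39278]
    [+0.33117 +0.35505 +0.87422]
t = (-0.3914, 0.2615, 1.2141) m
M0: Pc = R·M0+t = (-0.47917, +0.32945, +1.21598); u = 563.2·(-0.47917)/1.21598 + 304.9 = 82.9636, v = 666.0·(+0.32945)/1.21598 + 255.2 = 435.6427
M1: Pc = R·M1+t = (-0.33126, +0.33770, +1.26797); u = 563.2·(-0.33126)/1.26797 + 304.9 = 157.7626, v = 666.0·(+0.33770)/1.26797 + 255.2 = 432.5748
M2: Pc = R·M2+t = (-0.30363, +0.19355, +1.21222); u = 563.2·(-0.30363)/1.21222 + 304.9 = 163.8339, v = 666.0·(+0.19355)/1.21222 + 255.2 = 361.5369
M3: Pc = R·M3+t = (-0.45154, +0.18530, +1.16023); u = 563.2·(-0.45154)/1.16023 + 304.9 = 85.7133, v = 666.0·(+0.18530)/1.16023 + 255.2 = 361.5687

c0=(82.96, 435.64) c1=(157.76, 432.57) c2=(163.83, 361.54) c3=(85.71, 361.57)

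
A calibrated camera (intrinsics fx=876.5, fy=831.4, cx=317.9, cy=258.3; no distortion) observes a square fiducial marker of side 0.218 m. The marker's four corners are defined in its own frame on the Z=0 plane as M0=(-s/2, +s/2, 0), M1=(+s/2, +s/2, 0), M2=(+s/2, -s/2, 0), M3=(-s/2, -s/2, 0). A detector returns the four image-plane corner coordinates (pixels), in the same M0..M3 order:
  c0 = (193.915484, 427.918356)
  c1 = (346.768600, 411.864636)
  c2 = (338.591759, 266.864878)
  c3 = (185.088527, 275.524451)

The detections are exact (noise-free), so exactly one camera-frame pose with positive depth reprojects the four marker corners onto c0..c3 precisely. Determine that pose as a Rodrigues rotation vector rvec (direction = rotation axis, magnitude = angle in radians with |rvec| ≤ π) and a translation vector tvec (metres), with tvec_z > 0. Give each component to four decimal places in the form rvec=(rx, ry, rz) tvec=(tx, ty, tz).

rvec=(0.0006, -0.2821, -0.0544) tvec=(-0.0693, 0.1275, 1.2168)

Intrinsics K: fx=876.5, fy=831.4, cx=317.9, cy=258.3
Marker side s = 0.218 m; corners in marker frame (Z=0):
  M0 = (-0.1090, +0.1090, 0)
  M1 = (+0.1090, +0.1090, 0)
  M2 = (+0.1090, -0.1090, 0)
  M3 = (-0.1090, -0.1090, 0)
Detected image corners:
  c0 = (193.915484, 427.918356) px
  c1 = (346.768600, 411.864636) px
  c2 = (338.591759, 266.864878) px
  c3 = (185.088527, 275.524451) px
Planar DLT: solve 8×8 A·h = b for H (H[2,2]=1):
  H  [+763.49695 +40.76568 +268.00318]
  H  [+22.31942 +684.01461 +345.44401]
  H  [+0.22867 +0.00678 +1.00000]
B = K⁻¹H; ‖b₁‖=0.821830, ‖b₂‖=0.821830; λ = 2/(‖b₁‖+‖b₂‖) = 1.216796, sign → tz>0 ⇒ λ=+1.216796
r₁ = λ·B[:,0] = (+0.95901,-0.05378,+0.27824); r₂ = λ·B[:,1] = (+0.05360,+0.99853,+0.00825)
r₃ = r₁×r₂ = (-0.27827,+0.00701,+0.96048); SVD([r₁ r₂ r₃]) → R = UVᵀ:
  R  [+0.95901 +0.05360 -0.27827]
  R  [-0.05378 +0.99853 +0.00701]
  R  [+0.27824 +0.00825 +0.96048]
t = (-0.06927, +0.12754, +1.21680) m
tr R = 2.918010; θ = arccos((tr R − 1)/2) = 0.287327 rad = 16.463°
axis k = ((R−Rᵀ)₃₂, (R−Rᵀ)₁₃, (R−Rᵀ)₂₁) / (2 sinθ) = (+0.002188, -0.981887, -0.189456)
rvec = θ·k = (+0.000629, -0.282122, -0.054436)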